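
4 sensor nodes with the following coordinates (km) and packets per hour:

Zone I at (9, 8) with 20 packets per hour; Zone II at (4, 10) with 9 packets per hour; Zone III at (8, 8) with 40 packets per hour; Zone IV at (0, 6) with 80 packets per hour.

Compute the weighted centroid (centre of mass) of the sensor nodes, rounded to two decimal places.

The minimiser of Σwᵢ‖p−pᵢ‖² is the weighted centroid p* = (Σwᵢpᵢ)/(Σwᵢ).
Σwᵢ = 149.
Σwᵢxᵢ = 20·9 + 9·4 + 40·8 + 80·0 = 536.
Σwᵢyᵢ = 20·8 + 9·10 + 40·8 + 80·6 = 1050.
x* = 536/149 = 3.60, y* = 1050/149 = 7.05.

(3.60, 7.05)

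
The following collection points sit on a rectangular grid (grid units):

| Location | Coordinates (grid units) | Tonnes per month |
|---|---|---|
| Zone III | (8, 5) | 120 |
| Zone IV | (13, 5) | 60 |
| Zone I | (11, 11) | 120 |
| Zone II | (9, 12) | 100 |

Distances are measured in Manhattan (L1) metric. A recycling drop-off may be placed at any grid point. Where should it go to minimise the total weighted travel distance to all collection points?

Manhattan distance separates: Σwᵢ(|x−xᵢ|+|y−yᵢ|) = Σwᵢ|x−xᵢ| + Σwᵢ|y−yᵢ|, so x and y are optimised independently as 1-D weighted medians.
Total weight W = 400; half = 200.
x-coordinate, sorted with cumulative weight:
  x=8 (Zone III, w=120) cum 120
  x=9 (Zone II, w=100) cum 220  ← median
  x=11 (Zone I, w=120) cum 340
  x=13 (Zone IV, w=60) cum 400
⇒ x* = 9
y-coordinate, sorted with cumulative weight:
  y=5 (Zone III, w=120) cum 120
  y=5 (Zone IV, w=60) cum 180
  y=11 (Zone I, w=120) cum 300  ← median
  y=12 (Zone II, w=100) cum 400
⇒ y* = 11

(9, 11)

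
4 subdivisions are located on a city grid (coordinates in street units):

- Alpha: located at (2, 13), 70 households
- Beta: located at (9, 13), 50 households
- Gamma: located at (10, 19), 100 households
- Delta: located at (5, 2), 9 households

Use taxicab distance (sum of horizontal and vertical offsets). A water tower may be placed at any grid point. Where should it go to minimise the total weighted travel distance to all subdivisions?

Manhattan distance separates: Σwᵢ(|x−xᵢ|+|y−yᵢ|) = Σwᵢ|x−xᵢ| + Σwᵢ|y−yᵢ|, so x and y are optimised independently as 1-D weighted medians.
Total weight W = 229; half = 114.5.
x-coordinate, sorted with cumulative weight:
  x=2 (Alpha, w=70) cum 70
  x=5 (Delta, w=9) cum 79
  x=9 (Beta, w=50) cum 129  ← median
  x=10 (Gamma, w=100) cum 229
⇒ x* = 9
y-coordinate, sorted with cumulative weight:
  y=2 (Delta, w=9) cum 9
  y=13 (Alpha, w=70) cum 79
  y=13 (Beta, w=50) cum 129  ← median
  y=19 (Gamma, w=100) cum 229
⇒ y* = 13

(9, 13)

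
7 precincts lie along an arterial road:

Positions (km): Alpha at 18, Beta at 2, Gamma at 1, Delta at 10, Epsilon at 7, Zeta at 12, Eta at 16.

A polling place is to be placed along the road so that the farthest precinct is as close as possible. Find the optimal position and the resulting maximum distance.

The 1-center on a line is the midpoint of the two extreme points: leftmost at 1, rightmost at 18.
Optimal location = (1 + 18)/2 = 9.5; maximum distance = (18 − 1)/2 = 8.5.

location 9.5, max distance 8.5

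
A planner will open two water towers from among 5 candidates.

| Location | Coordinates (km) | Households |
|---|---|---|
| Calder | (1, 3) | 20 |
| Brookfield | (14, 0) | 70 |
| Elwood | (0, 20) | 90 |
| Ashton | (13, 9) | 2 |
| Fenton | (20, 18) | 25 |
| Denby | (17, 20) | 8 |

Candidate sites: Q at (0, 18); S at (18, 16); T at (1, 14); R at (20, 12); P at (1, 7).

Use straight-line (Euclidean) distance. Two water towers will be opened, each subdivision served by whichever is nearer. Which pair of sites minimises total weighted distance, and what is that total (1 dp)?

{Q, R}, total 1653.4

Evaluate every pair (each demand assigned to the nearer of the two):
  {Q, R}: total = 1653.4
  {Q, S}: total = 1756.0
  {T, R}: total = 1940.2
  {Q, P}: total = 1954.8
  {S, T}: total = 2042.8
  {T, P}: total = 2307.4
  {Q, T}: total = 2385.5
  {S, P}: total = 2407.9
  {R, P}: total = 2426.2
  {S, R}: total = 3138.1
Best pair: {Q, R} with total 1653.4.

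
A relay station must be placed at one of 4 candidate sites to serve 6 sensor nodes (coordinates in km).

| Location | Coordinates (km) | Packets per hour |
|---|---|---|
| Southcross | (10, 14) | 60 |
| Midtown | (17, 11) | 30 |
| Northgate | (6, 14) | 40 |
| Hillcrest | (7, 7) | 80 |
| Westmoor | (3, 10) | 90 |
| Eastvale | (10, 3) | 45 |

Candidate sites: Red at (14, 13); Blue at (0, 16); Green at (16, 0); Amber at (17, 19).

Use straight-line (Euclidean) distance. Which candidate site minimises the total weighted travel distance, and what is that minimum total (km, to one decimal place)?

Total weighted distance at each candidate:
  Red (14, 13): total = 2926.4
  Blue (0, 16): total = 3650.4
  Green (16, 0): total = 4623.6
  Amber (17, 19): total = 4772.9
Minimum is at Red with total 2926.4 km.

Red, total 2926.4 km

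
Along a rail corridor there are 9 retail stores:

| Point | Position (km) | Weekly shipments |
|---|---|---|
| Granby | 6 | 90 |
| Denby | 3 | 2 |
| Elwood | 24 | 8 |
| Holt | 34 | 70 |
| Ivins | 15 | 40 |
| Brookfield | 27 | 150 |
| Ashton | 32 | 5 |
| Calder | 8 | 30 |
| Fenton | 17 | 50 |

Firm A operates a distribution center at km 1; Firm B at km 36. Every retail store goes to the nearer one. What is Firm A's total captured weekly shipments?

212

The indifferent point is the midpoint (1+36)/2 = 18.5; retail stores left of it (closer to Firm A at 1) go to Firm A, those right go to Firm B.
  Denby at 3 (w=2) → Firm A
  Granby at 6 (w=90) → Firm A
  Calder at 8 (w=30) → Firm A
  Ivins at 15 (w=40) → Firm A
  Fenton at 17 (w=50) → Firm A
  Elwood at 24 (w=8) → Firm B
  Brookfield at 27 (w=150) → Firm B
  Ashton at 32 (w=5) → Firm B
  Holt at 34 (w=70) → Firm B
Firm A captures 212; Firm B captures 233.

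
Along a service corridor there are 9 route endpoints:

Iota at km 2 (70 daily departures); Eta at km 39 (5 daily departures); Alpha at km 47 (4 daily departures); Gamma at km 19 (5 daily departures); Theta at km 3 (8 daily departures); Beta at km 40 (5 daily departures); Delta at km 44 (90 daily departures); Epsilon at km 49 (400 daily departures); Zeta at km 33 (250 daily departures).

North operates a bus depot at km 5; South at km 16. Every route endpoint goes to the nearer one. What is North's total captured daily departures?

78

The indifferent point is the midpoint (5+16)/2 = 10.5; route endpoints left of it (closer to North at 5) go to North, those right go to South.
  Iota at 2 (w=70) → North
  Theta at 3 (w=8) → North
  Gamma at 19 (w=5) → South
  Zeta at 33 (w=250) → South
  Eta at 39 (w=5) → South
  Beta at 40 (w=5) → South
  Delta at 44 (w=90) → South
  Alpha at 47 (w=4) → South
  Epsilon at 49 (w=400) → South
North captures 78; South captures 759.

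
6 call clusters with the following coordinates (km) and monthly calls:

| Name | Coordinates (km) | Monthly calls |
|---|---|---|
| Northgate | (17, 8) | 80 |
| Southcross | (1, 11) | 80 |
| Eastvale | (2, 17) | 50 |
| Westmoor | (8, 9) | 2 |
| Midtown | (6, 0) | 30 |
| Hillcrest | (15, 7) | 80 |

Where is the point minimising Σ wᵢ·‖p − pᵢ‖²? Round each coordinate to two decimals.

(9.12, 9.16)

The minimiser of Σwᵢ‖p−pᵢ‖² is the weighted centroid p* = (Σwᵢpᵢ)/(Σwᵢ).
Σwᵢ = 322.
Σwᵢxᵢ = 80·17 + 80·1 + 50·2 + 2·8 + 30·6 + 80·15 = 2936.
Σwᵢyᵢ = 80·8 + 80·11 + 50·17 + 2·9 + 30·0 + 80·7 = 2948.
x* = 2936/322 = 9.12, y* = 2948/322 = 9.16.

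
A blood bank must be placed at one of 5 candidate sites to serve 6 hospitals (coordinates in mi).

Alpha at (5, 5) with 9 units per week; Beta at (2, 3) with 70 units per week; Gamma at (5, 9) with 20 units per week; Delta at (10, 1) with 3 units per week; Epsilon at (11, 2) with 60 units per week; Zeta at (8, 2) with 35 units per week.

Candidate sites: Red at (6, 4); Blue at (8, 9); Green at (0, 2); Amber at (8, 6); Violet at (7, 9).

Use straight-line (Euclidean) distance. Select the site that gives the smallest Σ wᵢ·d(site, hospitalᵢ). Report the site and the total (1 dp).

Total weighted distance at each candidate:
  Red (6, 4): total = 840.4
  Blue (8, 9): total = 1425.7
  Green (0, 2): total = 1351.2
  Amber (8, 6): total = 1039.0
  Violet (7, 9): total = 1383.8
Minimum is at Red with total 840.4 mi.

Red, total 840.4 mi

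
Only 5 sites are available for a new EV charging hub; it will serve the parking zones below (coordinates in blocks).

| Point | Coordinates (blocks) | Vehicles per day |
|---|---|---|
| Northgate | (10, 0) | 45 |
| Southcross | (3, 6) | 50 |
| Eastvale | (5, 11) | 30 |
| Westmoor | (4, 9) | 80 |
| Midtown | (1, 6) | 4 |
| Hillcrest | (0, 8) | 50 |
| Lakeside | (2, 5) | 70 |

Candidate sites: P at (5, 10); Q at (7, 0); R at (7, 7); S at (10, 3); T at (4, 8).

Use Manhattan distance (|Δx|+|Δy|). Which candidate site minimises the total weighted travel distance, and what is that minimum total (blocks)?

Total weighted distance at each candidate:
  P (5, 10): total = 2107
  Q (7, 0): total = 3483
  R (7, 7): total = 2198
  S (10, 3): total = 3483
  T (4, 8): total = 1550
Minimum is at T with total 1550 blocks.

T, total 1550 blocks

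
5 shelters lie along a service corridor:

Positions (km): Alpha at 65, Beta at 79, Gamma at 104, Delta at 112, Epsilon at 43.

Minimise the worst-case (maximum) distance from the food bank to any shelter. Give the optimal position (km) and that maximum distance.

The 1-center on a line is the midpoint of the two extreme points: leftmost at 43, rightmost at 112.
Optimal location = (43 + 112)/2 = 77.5; maximum distance = (112 − 43)/2 = 34.5.

location 77.5, max distance 34.5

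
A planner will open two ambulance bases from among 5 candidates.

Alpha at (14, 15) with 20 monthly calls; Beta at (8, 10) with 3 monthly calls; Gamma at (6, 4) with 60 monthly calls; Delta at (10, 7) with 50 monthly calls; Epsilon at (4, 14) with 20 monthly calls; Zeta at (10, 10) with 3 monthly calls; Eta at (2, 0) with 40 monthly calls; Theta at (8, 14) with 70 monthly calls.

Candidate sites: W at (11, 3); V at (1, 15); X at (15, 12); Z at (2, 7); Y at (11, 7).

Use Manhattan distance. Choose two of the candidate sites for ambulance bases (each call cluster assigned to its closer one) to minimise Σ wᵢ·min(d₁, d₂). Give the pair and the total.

{Z, Y}, total 1880

Evaluate every pair (each demand assigned to the nearer of the two):
  {Z, Y}: total = 1880
  {X, Z}: total = 2038
  {W, V}: total = 2044
  {V, Z}: total = 2060
  {V, Y}: total = 2060
  {W, X}: total = 2108
  {W, Y}: total = 2120
  {X, Y}: total = 2170
  {W, Z}: total = 2331
  {V, X}: total = 2868
Best pair: {Z, Y} with total 1880.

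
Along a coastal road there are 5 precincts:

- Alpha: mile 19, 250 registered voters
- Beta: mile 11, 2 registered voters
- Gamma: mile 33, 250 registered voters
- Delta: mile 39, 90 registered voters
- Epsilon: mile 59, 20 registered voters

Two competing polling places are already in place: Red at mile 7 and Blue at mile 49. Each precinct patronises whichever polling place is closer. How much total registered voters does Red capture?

252

The indifferent point is the midpoint (7+49)/2 = 28; precincts left of it (closer to Red at 7) go to Red, those right go to Blue.
  Beta at 11 (w=2) → Red
  Alpha at 19 (w=250) → Red
  Gamma at 33 (w=250) → Blue
  Delta at 39 (w=90) → Blue
  Epsilon at 59 (w=20) → Blue
Red captures 252; Blue captures 360.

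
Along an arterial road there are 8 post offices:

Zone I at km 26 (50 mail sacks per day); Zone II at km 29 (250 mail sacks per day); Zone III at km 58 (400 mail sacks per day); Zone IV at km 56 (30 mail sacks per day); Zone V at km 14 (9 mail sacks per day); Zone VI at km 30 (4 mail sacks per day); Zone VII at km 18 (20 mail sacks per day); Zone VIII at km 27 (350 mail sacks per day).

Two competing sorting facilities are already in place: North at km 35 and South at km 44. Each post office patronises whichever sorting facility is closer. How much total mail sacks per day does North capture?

683

The indifferent point is the midpoint (35+44)/2 = 39.5; post offices left of it (closer to North at 35) go to North, those right go to South.
  Zone V at 14 (w=9) → North
  Zone VII at 18 (w=20) → North
  Zone I at 26 (w=50) → North
  Zone VIII at 27 (w=350) → North
  Zone II at 29 (w=250) → North
  Zone VI at 30 (w=4) → North
  Zone IV at 56 (w=30) → South
  Zone III at 58 (w=400) → South
North captures 683; South captures 430.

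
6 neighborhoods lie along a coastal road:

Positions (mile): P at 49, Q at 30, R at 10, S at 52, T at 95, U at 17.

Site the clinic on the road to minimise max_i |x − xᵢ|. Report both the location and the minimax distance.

location 52.5, max distance 42.5

The 1-center on a line is the midpoint of the two extreme points: leftmost at 10, rightmost at 95.
Optimal location = (10 + 95)/2 = 52.5; maximum distance = (95 − 10)/2 = 42.5.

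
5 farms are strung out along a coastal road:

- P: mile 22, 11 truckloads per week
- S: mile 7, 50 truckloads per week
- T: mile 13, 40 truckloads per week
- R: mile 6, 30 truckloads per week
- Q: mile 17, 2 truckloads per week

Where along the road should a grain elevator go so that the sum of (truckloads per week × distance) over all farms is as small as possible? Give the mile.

For a sum of weighted absolute distances on a line, the optimum is the weighted median (not the mean). Total weight W = 133; half-weight = 66.5.
Sort by position and accumulate weight:
  mile 6 (R, w=30) → cum 30
  mile 7 (S, w=50) → cum 80  ≥ 66.5 → median here
  mile 13 (T, w=40) → cum 120
  mile 17 (Q, w=2) → cum 122
  mile 22 (P, w=11) → cum 133
Optimal location: mile 7.

x = 7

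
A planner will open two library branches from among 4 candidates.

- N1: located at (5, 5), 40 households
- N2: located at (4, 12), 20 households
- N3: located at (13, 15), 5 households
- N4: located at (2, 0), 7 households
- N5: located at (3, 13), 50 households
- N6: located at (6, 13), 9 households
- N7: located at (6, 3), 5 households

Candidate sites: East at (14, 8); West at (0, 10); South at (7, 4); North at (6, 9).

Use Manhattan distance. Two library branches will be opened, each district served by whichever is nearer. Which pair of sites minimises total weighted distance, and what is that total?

{South, North}, total 744

Evaluate every pair (each demand assigned to the nearer of the two):
  {South, North}: total = 744
  {West, South}: total = 779
  {West, North}: total = 815
  {East, North}: total = 847
  {East, West}: total = 1090
  {East, South}: total = 1193
Best pair: {South, North} with total 744.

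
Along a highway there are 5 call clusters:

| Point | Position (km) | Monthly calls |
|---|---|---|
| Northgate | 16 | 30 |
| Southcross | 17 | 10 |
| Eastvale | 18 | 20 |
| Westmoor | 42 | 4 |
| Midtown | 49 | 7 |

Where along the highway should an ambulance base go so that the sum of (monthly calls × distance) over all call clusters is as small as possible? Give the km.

For a sum of weighted absolute distances on a line, the optimum is the weighted median (not the mean). Total weight W = 71; half-weight = 35.5.
Sort by position and accumulate weight:
  km 16 (Northgate, w=30) → cum 30
  km 17 (Southcross, w=10) → cum 40  ≥ 35.5 → median here
  km 18 (Eastvale, w=20) → cum 60
  km 42 (Westmoor, w=4) → cum 64
  km 49 (Midtown, w=7) → cum 71
Optimal location: km 17.

x = 17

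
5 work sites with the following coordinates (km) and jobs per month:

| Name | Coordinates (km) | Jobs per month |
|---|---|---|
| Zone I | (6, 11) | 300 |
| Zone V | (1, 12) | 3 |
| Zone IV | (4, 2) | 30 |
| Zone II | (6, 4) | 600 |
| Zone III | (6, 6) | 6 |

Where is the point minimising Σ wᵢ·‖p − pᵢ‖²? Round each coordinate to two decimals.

(5.92, 6.21)

The minimiser of Σwᵢ‖p−pᵢ‖² is the weighted centroid p* = (Σwᵢpᵢ)/(Σwᵢ).
Σwᵢ = 939.
Σwᵢxᵢ = 300·6 + 3·1 + 30·4 + 600·6 + 6·6 = 5559.
Σwᵢyᵢ = 300·11 + 3·12 + 30·2 + 600·4 + 6·6 = 5832.
x* = 5559/939 = 5.92, y* = 5832/939 = 6.21.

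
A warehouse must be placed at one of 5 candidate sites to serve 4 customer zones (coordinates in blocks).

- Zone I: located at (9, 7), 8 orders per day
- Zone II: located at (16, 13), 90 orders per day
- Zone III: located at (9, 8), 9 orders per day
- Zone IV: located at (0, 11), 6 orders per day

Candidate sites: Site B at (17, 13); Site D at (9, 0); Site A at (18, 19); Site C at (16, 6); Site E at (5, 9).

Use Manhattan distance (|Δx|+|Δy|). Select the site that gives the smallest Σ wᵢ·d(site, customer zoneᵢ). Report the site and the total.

Total weighted distance at each candidate:
  Site B (17, 13): total = 433
  Site D (9, 0): total = 2048
  Site A (18, 19): total = 1224
  Site C (16, 6): total = 901
  Site E (5, 9): total = 1485
Minimum is at Site B with total 433 blocks.

Site B, total 433 blocks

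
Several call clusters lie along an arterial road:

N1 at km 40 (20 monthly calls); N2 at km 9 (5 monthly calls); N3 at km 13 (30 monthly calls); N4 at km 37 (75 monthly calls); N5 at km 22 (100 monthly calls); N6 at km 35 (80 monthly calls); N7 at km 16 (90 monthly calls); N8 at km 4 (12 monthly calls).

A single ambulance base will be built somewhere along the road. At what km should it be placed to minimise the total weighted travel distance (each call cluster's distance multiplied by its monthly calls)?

x = 22

For a sum of weighted absolute distances on a line, the optimum is the weighted median (not the mean). Total weight W = 412; half-weight = 206.
Sort by position and accumulate weight:
  km 4 (N8, w=12) → cum 12
  km 9 (N2, w=5) → cum 17
  km 13 (N3, w=30) → cum 47
  km 16 (N7, w=90) → cum 137
  km 22 (N5, w=100) → cum 237  ≥ 206 → median here
  km 35 (N6, w=80) → cum 317
  km 37 (N4, w=75) → cum 392
  km 40 (N1, w=20) → cum 412
Optimal location: km 22.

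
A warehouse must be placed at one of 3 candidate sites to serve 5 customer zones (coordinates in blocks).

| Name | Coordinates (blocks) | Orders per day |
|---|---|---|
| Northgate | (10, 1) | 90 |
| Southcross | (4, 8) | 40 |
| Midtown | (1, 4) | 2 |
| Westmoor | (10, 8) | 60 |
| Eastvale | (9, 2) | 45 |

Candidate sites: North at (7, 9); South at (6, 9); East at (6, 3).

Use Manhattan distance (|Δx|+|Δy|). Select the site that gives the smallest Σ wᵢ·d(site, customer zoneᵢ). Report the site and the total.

Total weighted distance at each candidate:
  North (7, 9): total = 1817
  South (6, 9): total = 1970
  East (6, 3): total = 1552
Minimum is at East with total 1552 blocks.

East, total 1552 blocks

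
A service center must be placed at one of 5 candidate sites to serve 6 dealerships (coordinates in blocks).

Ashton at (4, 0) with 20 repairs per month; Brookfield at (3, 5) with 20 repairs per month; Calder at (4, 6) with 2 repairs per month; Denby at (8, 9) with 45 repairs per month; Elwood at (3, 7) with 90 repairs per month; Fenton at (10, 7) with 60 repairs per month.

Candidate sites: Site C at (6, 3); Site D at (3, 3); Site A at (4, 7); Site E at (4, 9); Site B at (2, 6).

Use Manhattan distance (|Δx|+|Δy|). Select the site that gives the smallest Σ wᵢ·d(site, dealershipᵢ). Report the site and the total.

Site A, total 922 blocks

Total weighted distance at each candidate:
  Site C (6, 3): total = 1680
  Site D (3, 3): total = 1643
  Site A (4, 7): total = 922
  Site E (4, 9): total = 1216
  Site B (2, 6): total = 1329
Minimum is at Site A with total 922 blocks.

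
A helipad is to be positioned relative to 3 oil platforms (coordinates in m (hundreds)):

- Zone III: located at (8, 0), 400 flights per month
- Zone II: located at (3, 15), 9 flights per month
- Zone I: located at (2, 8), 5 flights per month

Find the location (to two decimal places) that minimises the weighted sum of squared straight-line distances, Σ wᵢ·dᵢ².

The minimiser of Σwᵢ‖p−pᵢ‖² is the weighted centroid p* = (Σwᵢpᵢ)/(Σwᵢ).
Σwᵢ = 414.
Σwᵢxᵢ = 400·8 + 9·3 + 5·2 = 3237.
Σwᵢyᵢ = 400·0 + 9·15 + 5·8 = 175.
x* = 3237/414 = 7.82, y* = 175/414 = 0.42.

(7.82, 0.42)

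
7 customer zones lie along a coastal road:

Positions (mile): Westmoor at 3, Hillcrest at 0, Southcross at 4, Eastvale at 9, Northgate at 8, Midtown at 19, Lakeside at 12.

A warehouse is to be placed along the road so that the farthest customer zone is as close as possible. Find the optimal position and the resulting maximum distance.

The 1-center on a line is the midpoint of the two extreme points: leftmost at 0, rightmost at 19.
Optimal location = (0 + 19)/2 = 9.5; maximum distance = (19 − 0)/2 = 9.5.

location 9.5, max distance 9.5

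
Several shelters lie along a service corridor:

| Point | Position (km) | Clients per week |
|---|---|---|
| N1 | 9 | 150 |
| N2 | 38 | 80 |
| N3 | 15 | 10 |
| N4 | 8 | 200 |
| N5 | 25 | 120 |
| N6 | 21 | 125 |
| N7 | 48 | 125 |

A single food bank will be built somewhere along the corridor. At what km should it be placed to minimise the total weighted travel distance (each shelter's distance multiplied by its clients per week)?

x = 21

For a sum of weighted absolute distances on a line, the optimum is the weighted median (not the mean). Total weight W = 810; half-weight = 405.
Sort by position and accumulate weight:
  km 8 (N4, w=200) → cum 200
  km 9 (N1, w=150) → cum 350
  km 15 (N3, w=10) → cum 360
  km 21 (N6, w=125) → cum 485  ≥ 405 → median here
  km 25 (N5, w=120) → cum 605
  km 38 (N2, w=80) → cum 685
  km 48 (N7, w=125) → cum 810
Optimal location: km 21.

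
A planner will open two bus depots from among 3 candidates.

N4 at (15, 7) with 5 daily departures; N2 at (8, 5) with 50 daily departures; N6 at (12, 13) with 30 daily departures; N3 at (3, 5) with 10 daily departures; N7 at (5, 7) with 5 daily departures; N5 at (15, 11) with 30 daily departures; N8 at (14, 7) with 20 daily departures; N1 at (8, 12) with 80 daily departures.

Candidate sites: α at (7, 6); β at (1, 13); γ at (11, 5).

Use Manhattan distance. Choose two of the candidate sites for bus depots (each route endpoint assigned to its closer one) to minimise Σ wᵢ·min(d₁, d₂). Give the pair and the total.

{α, γ}, total 1425

Evaluate every pair (each demand assigned to the nearer of the two):
  {α, γ}: total = 1425
  {β, γ}: total = 1610
  {α, β}: total = 1650
Best pair: {α, γ} with total 1425.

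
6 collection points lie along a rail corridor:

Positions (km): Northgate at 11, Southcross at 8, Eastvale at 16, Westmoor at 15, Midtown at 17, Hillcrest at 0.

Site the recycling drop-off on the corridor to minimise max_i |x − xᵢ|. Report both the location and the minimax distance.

The 1-center on a line is the midpoint of the two extreme points: leftmost at 0, rightmost at 17.
Optimal location = (0 + 17)/2 = 8.5; maximum distance = (17 − 0)/2 = 8.5.

location 8.5, max distance 8.5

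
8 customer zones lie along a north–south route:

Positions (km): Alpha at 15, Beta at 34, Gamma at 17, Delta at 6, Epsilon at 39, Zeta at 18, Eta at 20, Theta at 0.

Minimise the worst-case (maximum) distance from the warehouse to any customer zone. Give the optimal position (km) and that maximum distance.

The 1-center on a line is the midpoint of the two extreme points: leftmost at 0, rightmost at 39.
Optimal location = (0 + 39)/2 = 19.5; maximum distance = (39 − 0)/2 = 19.5.

location 19.5, max distance 19.5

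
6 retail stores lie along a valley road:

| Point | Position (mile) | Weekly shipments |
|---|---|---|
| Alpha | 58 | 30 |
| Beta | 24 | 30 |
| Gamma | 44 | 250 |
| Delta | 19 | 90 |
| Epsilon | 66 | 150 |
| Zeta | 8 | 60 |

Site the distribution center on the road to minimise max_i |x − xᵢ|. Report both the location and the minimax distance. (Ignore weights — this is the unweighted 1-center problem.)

The 1-center on a line is the midpoint of the two extreme points: leftmost at 8, rightmost at 66.
Optimal location = (8 + 66)/2 = 37; maximum distance = (66 − 8)/2 = 29.

location 37, max distance 29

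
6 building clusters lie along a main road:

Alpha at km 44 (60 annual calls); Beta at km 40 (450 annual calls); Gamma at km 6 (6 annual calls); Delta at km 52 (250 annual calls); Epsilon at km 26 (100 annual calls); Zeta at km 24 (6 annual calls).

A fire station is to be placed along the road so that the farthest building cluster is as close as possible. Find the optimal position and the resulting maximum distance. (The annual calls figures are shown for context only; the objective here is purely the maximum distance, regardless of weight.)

The 1-center on a line is the midpoint of the two extreme points: leftmost at 6, rightmost at 52.
Optimal location = (6 + 52)/2 = 29; maximum distance = (52 − 6)/2 = 23.

location 29, max distance 23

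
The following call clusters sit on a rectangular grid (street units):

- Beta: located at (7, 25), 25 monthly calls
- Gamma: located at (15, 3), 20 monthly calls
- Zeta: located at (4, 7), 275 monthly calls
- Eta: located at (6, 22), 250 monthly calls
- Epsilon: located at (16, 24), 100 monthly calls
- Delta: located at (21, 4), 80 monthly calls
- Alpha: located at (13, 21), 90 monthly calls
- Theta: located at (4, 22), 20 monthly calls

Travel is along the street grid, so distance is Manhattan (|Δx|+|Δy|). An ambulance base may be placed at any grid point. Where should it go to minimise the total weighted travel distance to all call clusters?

Manhattan distance separates: Σwᵢ(|x−xᵢ|+|y−yᵢ|) = Σwᵢ|x−xᵢ| + Σwᵢ|y−yᵢ|, so x and y are optimised independently as 1-D weighted medians.
Total weight W = 860; half = 430.
x-coordinate, sorted with cumulative weight:
  x=4 (Zeta, w=275) cum 275
  x=4 (Theta, w=20) cum 295
  x=6 (Eta, w=250) cum 545  ← median
  x=7 (Beta, w=25) cum 570
  x=13 (Alpha, w=90) cum 660
  x=15 (Gamma, w=20) cum 680
  x=16 (Epsilon, w=100) cum 780
  x=21 (Delta, w=80) cum 860
⇒ x* = 6
y-coordinate, sorted with cumulative weight:
  y=3 (Gamma, w=20) cum 20
  y=4 (Delta, w=80) cum 100
  y=7 (Zeta, w=275) cum 375
  y=21 (Alpha, w=90) cum 465  ← median
  y=22 (Eta, w=250) cum 715
  y=22 (Theta, w=20) cum 735
  y=24 (Epsilon, w=100) cum 835
  y=25 (Beta, w=25) cum 860
⇒ y* = 21

(6, 21)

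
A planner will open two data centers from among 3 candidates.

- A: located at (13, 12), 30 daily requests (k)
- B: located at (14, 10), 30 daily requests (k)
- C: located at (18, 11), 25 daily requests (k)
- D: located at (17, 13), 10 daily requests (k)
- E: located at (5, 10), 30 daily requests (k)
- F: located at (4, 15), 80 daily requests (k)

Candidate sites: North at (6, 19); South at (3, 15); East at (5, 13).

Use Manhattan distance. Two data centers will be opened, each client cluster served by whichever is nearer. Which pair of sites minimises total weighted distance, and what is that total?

Evaluate every pair (each demand assigned to the nearer of the two):
  {South, East}: total = 1295
  {North, East}: total = 1455
  {North, South}: total = 1795
Best pair: {South, East} with total 1295.

{South, East}, total 1295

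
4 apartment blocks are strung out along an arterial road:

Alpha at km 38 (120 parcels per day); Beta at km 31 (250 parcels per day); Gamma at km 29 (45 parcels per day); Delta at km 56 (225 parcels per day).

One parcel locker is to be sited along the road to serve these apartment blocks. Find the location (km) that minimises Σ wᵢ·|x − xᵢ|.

x = 38

For a sum of weighted absolute distances on a line, the optimum is the weighted median (not the mean). Total weight W = 640; half-weight = 320.
Sort by position and accumulate weight:
  km 29 (Gamma, w=45) → cum 45
  km 31 (Beta, w=250) → cum 295
  km 38 (Alpha, w=120) → cum 415  ≥ 320 → median here
  km 56 (Delta, w=225) → cum 640
Optimal location: km 38.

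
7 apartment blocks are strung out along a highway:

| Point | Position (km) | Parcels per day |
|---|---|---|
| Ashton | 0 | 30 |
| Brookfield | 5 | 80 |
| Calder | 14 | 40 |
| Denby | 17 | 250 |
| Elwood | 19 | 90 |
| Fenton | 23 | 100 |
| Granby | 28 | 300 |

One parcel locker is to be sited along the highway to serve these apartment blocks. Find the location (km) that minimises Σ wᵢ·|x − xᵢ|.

For a sum of weighted absolute distances on a line, the optimum is the weighted median (not the mean). Total weight W = 890; half-weight = 445.
Sort by position and accumulate weight:
  km 0 (Ashton, w=30) → cum 30
  km 5 (Brookfield, w=80) → cum 110
  km 14 (Calder, w=40) → cum 150
  km 17 (Denby, w=250) → cum 400
  km 19 (Elwood, w=90) → cum 490  ≥ 445 → median here
  km 23 (Fenton, w=100) → cum 590
  km 28 (Granby, w=300) → cum 890
Optimal location: km 19.

x = 19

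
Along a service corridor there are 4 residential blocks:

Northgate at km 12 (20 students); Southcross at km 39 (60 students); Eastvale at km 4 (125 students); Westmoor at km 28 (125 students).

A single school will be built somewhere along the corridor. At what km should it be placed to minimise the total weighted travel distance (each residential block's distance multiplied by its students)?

x = 28

For a sum of weighted absolute distances on a line, the optimum is the weighted median (not the mean). Total weight W = 330; half-weight = 165.
Sort by position and accumulate weight:
  km 4 (Eastvale, w=125) → cum 125
  km 12 (Northgate, w=20) → cum 145
  km 28 (Westmoor, w=125) → cum 270  ≥ 165 → median here
  km 39 (Southcross, w=60) → cum 330
Optimal location: km 28.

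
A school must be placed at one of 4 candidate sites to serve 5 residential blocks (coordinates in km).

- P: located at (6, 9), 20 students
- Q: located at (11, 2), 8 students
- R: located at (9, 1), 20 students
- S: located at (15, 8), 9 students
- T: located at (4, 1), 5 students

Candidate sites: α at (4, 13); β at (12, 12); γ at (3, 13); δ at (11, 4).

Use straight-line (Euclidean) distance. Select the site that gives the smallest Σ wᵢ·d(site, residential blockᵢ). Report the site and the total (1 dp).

Total weighted distance at each candidate:
  α (4, 13): total = 622.5
  β (12, 12): total = 555.6
  γ (3, 13): total = 654.3
  δ (11, 4): total = 318.5
Minimum is at δ with total 318.5 km.

δ, total 318.5 km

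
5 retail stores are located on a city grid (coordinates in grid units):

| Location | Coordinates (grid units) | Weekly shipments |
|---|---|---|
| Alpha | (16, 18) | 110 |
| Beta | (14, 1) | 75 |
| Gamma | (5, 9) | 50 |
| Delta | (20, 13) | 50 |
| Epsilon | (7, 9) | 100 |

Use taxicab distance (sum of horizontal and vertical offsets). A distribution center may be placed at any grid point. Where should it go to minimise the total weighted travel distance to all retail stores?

(14, 9)

Manhattan distance separates: Σwᵢ(|x−xᵢ|+|y−yᵢ|) = Σwᵢ|x−xᵢ| + Σwᵢ|y−yᵢ|, so x and y are optimised independently as 1-D weighted medians.
Total weight W = 385; half = 192.5.
x-coordinate, sorted with cumulative weight:
  x=5 (Gamma, w=50) cum 50
  x=7 (Epsilon, w=100) cum 150
  x=14 (Beta, w=75) cum 225  ← median
  x=16 (Alpha, w=110) cum 335
  x=20 (Delta, w=50) cum 385
⇒ x* = 14
y-coordinate, sorted with cumulative weight:
  y=1 (Beta, w=75) cum 75
  y=9 (Gamma, w=50) cum 125
  y=9 (Epsilon, w=100) cum 225  ← median
  y=13 (Delta, w=50) cum 275
  y=18 (Alpha, w=110) cum 385
⇒ y* = 9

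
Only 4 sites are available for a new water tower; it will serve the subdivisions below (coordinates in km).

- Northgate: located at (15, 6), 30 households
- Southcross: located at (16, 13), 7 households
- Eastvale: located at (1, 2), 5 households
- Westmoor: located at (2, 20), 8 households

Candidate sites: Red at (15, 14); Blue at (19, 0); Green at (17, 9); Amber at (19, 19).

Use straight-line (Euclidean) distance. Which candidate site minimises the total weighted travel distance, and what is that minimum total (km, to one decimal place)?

Total weighted distance at each candidate:
  Red (15, 14): total = 456.6
  Blue (19, 0): total = 610.3
  Green (17, 9): total = 373.2
  Amber (19, 19): total = 715.0
Minimum is at Green with total 373.2 km.

Green, total 373.2 km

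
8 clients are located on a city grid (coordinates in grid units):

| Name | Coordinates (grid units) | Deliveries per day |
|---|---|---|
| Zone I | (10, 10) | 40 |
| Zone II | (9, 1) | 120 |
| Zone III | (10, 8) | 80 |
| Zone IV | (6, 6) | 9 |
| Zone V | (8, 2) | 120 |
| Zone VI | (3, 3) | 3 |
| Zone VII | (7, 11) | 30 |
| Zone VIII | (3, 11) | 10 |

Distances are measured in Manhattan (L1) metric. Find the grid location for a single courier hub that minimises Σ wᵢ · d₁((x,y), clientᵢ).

Manhattan distance separates: Σwᵢ(|x−xᵢ|+|y−yᵢ|) = Σwᵢ|x−xᵢ| + Σwᵢ|y−yᵢ|, so x and y are optimised independently as 1-D weighted medians.
Total weight W = 412; half = 206.
x-coordinate, sorted with cumulative weight:
  x=3 (Zone VI, w=3) cum 3
  x=3 (Zone VIII, w=10) cum 13
  x=6 (Zone IV, w=9) cum 22
  x=7 (Zone VII, w=30) cum 52
  x=8 (Zone V, w=120) cum 172
  x=9 (Zone II, w=120) cum 292  ← median
  x=10 (Zone I, w=40) cum 332
  x=10 (Zone III, w=80) cum 412
⇒ x* = 9
y-coordinate, sorted with cumulative weight:
  y=1 (Zone II, w=120) cum 120
  y=2 (Zone V, w=120) cum 240  ← median
  y=3 (Zone VI, w=3) cum 243
  y=6 (Zone IV, w=9) cum 252
  y=8 (Zone III, w=80) cum 332
  y=10 (Zone I, w=40) cum 372
  y=11 (Zone VII, w=30) cum 402
  y=11 (Zone VIII, w=10) cum 412
⇒ y* = 2

(9, 2)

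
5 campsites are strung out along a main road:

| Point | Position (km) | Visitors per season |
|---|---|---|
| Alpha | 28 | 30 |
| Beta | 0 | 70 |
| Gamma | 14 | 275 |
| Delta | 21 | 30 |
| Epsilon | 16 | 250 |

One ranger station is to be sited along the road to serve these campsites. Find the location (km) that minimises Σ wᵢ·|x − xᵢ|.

For a sum of weighted absolute distances on a line, the optimum is the weighted median (not the mean). Total weight W = 655; half-weight = 327.5.
Sort by position and accumulate weight:
  km 0 (Beta, w=70) → cum 70
  km 14 (Gamma, w=275) → cum 345  ≥ 327.5 → median here
  km 16 (Epsilon, w=250) → cum 595
  km 21 (Delta, w=30) → cum 625
  km 28 (Alpha, w=30) → cum 655
Optimal location: km 14.

x = 14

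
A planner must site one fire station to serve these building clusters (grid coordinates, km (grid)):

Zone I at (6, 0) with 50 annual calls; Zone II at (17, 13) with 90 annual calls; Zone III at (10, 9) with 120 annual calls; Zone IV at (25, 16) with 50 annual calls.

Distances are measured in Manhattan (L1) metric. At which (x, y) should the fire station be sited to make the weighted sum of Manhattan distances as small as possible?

(10, 9)

Manhattan distance separates: Σwᵢ(|x−xᵢ|+|y−yᵢ|) = Σwᵢ|x−xᵢ| + Σwᵢ|y−yᵢ|, so x and y are optimised independently as 1-D weighted medians.
Total weight W = 310; half = 155.
x-coordinate, sorted with cumulative weight:
  x=6 (Zone I, w=50) cum 50
  x=10 (Zone III, w=120) cum 170  ← median
  x=17 (Zone II, w=90) cum 260
  x=25 (Zone IV, w=50) cum 310
⇒ x* = 10
y-coordinate, sorted with cumulative weight:
  y=0 (Zone I, w=50) cum 50
  y=9 (Zone III, w=120) cum 170  ← median
  y=13 (Zone II, w=90) cum 260
  y=16 (Zone IV, w=50) cum 310
⇒ y* = 9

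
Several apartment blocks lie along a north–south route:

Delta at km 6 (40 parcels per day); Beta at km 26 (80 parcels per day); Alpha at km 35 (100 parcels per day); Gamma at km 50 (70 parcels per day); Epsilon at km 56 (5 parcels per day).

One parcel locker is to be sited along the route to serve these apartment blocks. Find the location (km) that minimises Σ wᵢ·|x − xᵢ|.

For a sum of weighted absolute distances on a line, the optimum is the weighted median (not the mean). Total weight W = 295; half-weight = 147.5.
Sort by position and accumulate weight:
  km 6 (Delta, w=40) → cum 40
  km 26 (Beta, w=80) → cum 120
  km 35 (Alpha, w=100) → cum 220  ≥ 147.5 → median here
  km 50 (Gamma, w=70) → cum 290
  km 56 (Epsilon, w=5) → cum 295
Optimal location: km 35.

x = 35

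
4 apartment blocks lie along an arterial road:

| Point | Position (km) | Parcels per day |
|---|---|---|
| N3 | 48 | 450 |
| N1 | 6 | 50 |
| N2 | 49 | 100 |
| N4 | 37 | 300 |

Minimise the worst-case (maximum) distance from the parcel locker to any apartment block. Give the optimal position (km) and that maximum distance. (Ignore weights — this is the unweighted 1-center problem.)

location 27.5, max distance 21.5

The 1-center on a line is the midpoint of the two extreme points: leftmost at 6, rightmost at 49.
Optimal location = (6 + 49)/2 = 27.5; maximum distance = (49 − 6)/2 = 21.5.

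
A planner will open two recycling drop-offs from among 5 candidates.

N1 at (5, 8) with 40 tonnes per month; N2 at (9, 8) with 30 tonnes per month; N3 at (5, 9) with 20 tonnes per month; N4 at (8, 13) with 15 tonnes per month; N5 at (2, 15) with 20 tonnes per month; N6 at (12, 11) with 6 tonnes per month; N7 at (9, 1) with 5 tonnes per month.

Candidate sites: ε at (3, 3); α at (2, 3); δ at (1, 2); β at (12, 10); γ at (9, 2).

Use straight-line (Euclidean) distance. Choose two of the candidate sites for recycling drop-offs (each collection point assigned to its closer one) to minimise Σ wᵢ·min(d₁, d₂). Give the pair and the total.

Evaluate every pair (each demand assigned to the nearer of the two):
  {ε, β}: total = 786.3
  {α, β}: total = 816.6
  {β, γ}: total = 847.6
  {δ, β}: total = 883.0
  {ε, γ}: total = 990.3
  {α, γ}: total = 1015.0
  {ε, α}: total = 1087.8
  {ε, δ}: total = 1088.6
  {δ, γ}: total = 1118.1
  {α, δ}: total = 1153.6
Best pair: {ε, β} with total 786.3.

{ε, β}, total 786.3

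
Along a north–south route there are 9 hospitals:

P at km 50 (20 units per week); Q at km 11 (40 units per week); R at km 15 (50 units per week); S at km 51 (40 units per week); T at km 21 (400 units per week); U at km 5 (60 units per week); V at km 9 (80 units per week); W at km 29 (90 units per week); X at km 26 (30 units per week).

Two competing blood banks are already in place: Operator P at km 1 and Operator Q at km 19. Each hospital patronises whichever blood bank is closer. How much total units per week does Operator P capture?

140

The indifferent point is the midpoint (1+19)/2 = 10; hospitals left of it (closer to Operator P at 1) go to Operator P, those right go to Operator Q.
  U at 5 (w=60) → Operator P
  V at 9 (w=80) → Operator P
  Q at 11 (w=40) → Operator Q
  R at 15 (w=50) → Operator Q
  T at 21 (w=400) → Operator Q
  X at 26 (w=30) → Operator Q
  W at 29 (w=90) → Operator Q
  P at 50 (w=20) → Operator Q
  S at 51 (w=40) → Operator Q
Operator P captures 140; Operator Q captures 670.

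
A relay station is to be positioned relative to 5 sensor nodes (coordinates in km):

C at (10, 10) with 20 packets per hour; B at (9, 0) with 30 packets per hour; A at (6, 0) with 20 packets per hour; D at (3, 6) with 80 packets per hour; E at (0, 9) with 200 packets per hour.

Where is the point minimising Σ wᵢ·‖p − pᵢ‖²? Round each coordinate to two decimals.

(2.37, 7.09)

The minimiser of Σwᵢ‖p−pᵢ‖² is the weighted centroid p* = (Σwᵢpᵢ)/(Σwᵢ).
Σwᵢ = 350.
Σwᵢxᵢ = 20·10 + 30·9 + 20·6 + 80·3 + 200·0 = 830.
Σwᵢyᵢ = 20·10 + 30·0 + 20·0 + 80·6 + 200·9 = 2480.
x* = 830/350 = 2.37, y* = 2480/350 = 7.09.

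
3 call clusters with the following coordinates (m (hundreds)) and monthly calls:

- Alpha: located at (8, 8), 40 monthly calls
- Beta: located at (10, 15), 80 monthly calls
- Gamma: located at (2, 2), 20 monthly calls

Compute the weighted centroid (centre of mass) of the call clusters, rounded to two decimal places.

The minimiser of Σwᵢ‖p−pᵢ‖² is the weighted centroid p* = (Σwᵢpᵢ)/(Σwᵢ).
Σwᵢ = 140.
Σwᵢxᵢ = 40·8 + 80·10 + 20·2 = 1160.
Σwᵢyᵢ = 40·8 + 80·15 + 20·2 = 1560.
x* = 1160/140 = 8.29, y* = 1560/140 = 11.14.

(8.29, 11.14)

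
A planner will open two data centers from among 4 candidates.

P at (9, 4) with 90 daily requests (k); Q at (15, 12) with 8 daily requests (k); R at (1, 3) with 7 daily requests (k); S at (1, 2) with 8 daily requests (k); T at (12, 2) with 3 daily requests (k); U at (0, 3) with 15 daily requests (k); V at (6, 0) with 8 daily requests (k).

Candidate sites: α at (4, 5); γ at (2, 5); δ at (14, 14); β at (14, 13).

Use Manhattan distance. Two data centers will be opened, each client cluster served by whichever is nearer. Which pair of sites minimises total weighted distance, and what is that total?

{α, β}, total 818

Evaluate every pair (each demand assigned to the nearer of the two):
  {α, β}: total = 818
  {α, δ}: total = 826
  {α, γ}: total = 886
  {γ, β}: total = 960
  {γ, δ}: total = 968
  {δ, β}: total = 2196
Best pair: {α, β} with total 818.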